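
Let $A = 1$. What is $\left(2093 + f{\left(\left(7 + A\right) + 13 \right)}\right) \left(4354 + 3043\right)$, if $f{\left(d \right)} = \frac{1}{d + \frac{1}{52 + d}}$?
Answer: $\frac{1826908215}{118} \approx 1.5482 \cdot 10^{7}$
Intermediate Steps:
$\left(2093 + f{\left(\left(7 + A\right) + 13 \right)}\right) \left(4354 + 3043\right) = \left(2093 + \frac{52 + \left(\left(7 + 1\right) + 13\right)}{1 + \left(\left(7 + 1\right) + 13\right)^{2} + 52 \left(\left(7 + 1\right) + 13\right)}\right) \left(4354 + 3043\right) = \left(2093 + \frac{52 + \left(8 + 13\right)}{1 + \left(8 + 13\right)^{2} + 52 \left(8 + 13\right)}\right) 7397 = \left(2093 + \frac{52 + 21}{1 + 21^{2} + 52 \cdot 21}\right) 7397 = \left(2093 + \frac{1}{1 + 441 + 1092} \cdot 73\right) 7397 = \left(2093 + \frac{1}{1534} \cdot 73\right) 7397 = \left(2093 + \frac{73}{1534}\right) 7397 = \frac{3210735}{1534} \cdot 7397 = \frac{1826908215}{118}$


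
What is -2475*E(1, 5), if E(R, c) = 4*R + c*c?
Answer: -71775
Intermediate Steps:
E(R, c) = c**2 + 4*R (E(R, c) = 4*R + c**2 = c**2 + 4*R)
-2475*E(1, 5) = -2475*(5**2 + 4*1) = -2475*(25 + 4) = -2475*29 = -71775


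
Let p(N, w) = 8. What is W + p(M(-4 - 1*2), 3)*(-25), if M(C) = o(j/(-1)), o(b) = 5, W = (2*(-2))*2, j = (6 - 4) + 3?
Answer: -208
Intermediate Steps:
j = 5 (j = 2 + 3 = 5)
W = -8 (W = -4*2 = -8)
M(C) = 5
W + p(M(-4 - 1*2), 3)*(-25) = -8 + 8*(-25) = -8 - 200 = -208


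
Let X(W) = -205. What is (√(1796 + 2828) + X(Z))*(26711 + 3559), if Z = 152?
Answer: -4146990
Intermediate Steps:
(√(1796 + 2828) + X(Z))*(26711 + 3559) = (√(1796 + 2828) - 205)*(26711 + 3559) = (√4624 - 205)*30270 = (68 - 205)*30270 = -137*30270 = -4146990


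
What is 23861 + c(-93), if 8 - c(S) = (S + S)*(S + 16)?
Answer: 9547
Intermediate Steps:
c(S) = 8 - 2*S*(16 + S) (c(S) = 8 - (S + S)*(S + 16) = 8 - 2*S*(16 + S))
23861 + c(-93) = 23861 + (8 - 32*(-93) - 2*(-93)²) = 23861 + (8 + 2976 - 2*8649) = 23861 + (8 + 2976 - 17298) = 23861 - 14314 = 9547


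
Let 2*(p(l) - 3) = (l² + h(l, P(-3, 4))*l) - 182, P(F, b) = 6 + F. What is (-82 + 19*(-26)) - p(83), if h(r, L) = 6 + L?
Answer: -4306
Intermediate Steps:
p(l) = -88 + l²/2 + 9*l/2 (p(l) = 3 + ((l² + (6 + (6 - 3))*l) - 182)/2 = 3 + ((l² + (6 + 3)*l) - 182)/2 = 3 + ((l² + 9*l) - 182)/2 = 3 + (-182 + l² + 9*l)/2 = 3 + (-91 + l²/2 + 9*l/2) = -88 + l²/2 + 9*l/2)
(-82 + 19*(-26)) - p(83) = (-82 + 19*(-26)) - (-88 + (½)*83² + (9/2)*83) = (-82 - 494) - (-88 + (½)*6889 + 747/2) = -576 - (-88 + 6889/2 + 747/2) = -576 - 1*3730 = -576 - 3730 = -4306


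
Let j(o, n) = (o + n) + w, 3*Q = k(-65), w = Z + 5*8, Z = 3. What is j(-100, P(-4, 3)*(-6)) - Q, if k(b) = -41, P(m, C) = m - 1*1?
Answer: -40/3 ≈ -13.333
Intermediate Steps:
P(m, C) = -1 + m (P(m, C) = m - 1 = -1 + m)
w = 43 (w = 3 + 5*8 = 3 + 40 = 43)
Q = -41/3 (Q = (⅓)*(-41) = -41/3 ≈ -13.667)
j(o, n) = 43 + n + o (j(o, n) = (o + n) + 43 = (n + o) + 43 = 43 + n + o)
j(-100, P(-4, 3)*(-6)) - Q = (43 + (-1 - 4)*(-6) - 100) - 1*(-41/3) = (43 - 5*(-6) - 100) + 41/3 = (43 + 30 - 100) + 41/3 = -27 + 41/3 = -40/3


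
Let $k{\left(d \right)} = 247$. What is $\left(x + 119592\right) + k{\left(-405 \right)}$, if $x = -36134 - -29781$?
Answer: $113486$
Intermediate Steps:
$x = -6353$ ($x = -36134 + 29781 = -6353$)
$\left(x + 119592\right) + k{\left(-405 \right)} = \left(-6353 + 119592\right) + 247 = 113239 + 247 = 113486$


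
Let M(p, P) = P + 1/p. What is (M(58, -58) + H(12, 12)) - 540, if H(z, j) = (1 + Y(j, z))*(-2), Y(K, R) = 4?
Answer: -35263/58 ≈ -607.98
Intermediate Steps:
H(z, j) = -10 (H(z, j) = (1 + 4)*(-2) = 5*(-2) = -10)
(M(58, -58) + H(12, 12)) - 540 = ((-58 + 1/58) - 10) - 540 = (-3363/58 - 10) - 540 = -3943/58 - 540 = -35263/58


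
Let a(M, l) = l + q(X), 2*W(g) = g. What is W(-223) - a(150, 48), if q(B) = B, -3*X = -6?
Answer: -323/2 ≈ -161.50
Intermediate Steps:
X = 2 (X = -⅓*(-6) = 2)
W(g) = g/2
a(M, l) = 2 + l (a(M, l) = l + 2 = 2 + l)
W(-223) - a(150, 48) = (½)*(-223) - (2 + 48) = -223/2 - 1*50 = -223/2 - 50 = -323/2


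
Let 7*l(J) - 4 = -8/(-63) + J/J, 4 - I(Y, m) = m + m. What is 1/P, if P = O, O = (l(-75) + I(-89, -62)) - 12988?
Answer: -441/5670937 ≈ -7.7765e-5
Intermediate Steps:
I(Y, m) = 4 - 2*m (I(Y, m) = 4 - (m + m) = 4 - 2*m)
l(J) = 323/441 (l(J) = 4/7 + (-8/(-63) + J/J)/7 = 4/7 + (-8*(-1/63) + 1)/7 = 4/7 + (8/63 + 1)/7 = 4/7 + (⅐)*(71/63) = 4/7 + 71/441 = 323/441)
O = -5670937/441 (O = (323/441 + (4 - 2*(-62))) - 12988 = (323/441 + (4 + 124)) - 12988 = (323/441 + 128) - 12988 = 56771/441 - 12988 = -5670937/441 ≈ -12859.)
P = -5670937/441 ≈ -12859.
1/P = 1/(-5670937/441) = -441/5670937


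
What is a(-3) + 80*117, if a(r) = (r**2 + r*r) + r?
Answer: 9375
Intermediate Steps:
a(r) = r + 2*r**2 (a(r) = (r**2 + r**2) + r = 2*r**2 + r = r + 2*r**2)
a(-3) + 80*117 = -3*(1 + 2*(-3)) + 80*117 = -3*(1 - 6) + 9360 = -3*(-5) + 9360 = 15 + 9360 = 9375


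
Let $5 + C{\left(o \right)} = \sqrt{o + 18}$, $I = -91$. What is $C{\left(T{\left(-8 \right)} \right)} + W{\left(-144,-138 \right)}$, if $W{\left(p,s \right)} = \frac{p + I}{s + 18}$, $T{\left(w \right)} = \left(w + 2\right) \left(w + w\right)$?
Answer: $- \frac{73}{24} + \sqrt{114} \approx 7.6354$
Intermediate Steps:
$T{\left(w \right)} = 2 w \left(2 + w\right)$ ($T{\left(w \right)} = \left(2 + w\right) 2 w = 2 w \left(2 + w\right)$)
$C{\left(o \right)} = -5 + \sqrt{18 + o}$ ($C{\left(o \right)} = -5 + \sqrt{o + 18} = -5 + \sqrt{18 + o}$)
$W{\left(p,s \right)} = \frac{-91 + p}{18 + s}$ ($W{\left(p,s \right)} = \frac{p - 91}{s + 18} = \frac{-91 + p}{18 + s}$)
$C{\left(T{\left(-8 \right)} \right)} + W{\left(-144,-138 \right)} = \left(-5 + \sqrt{18 + 2 \left(-8\right) \left(2 - 8\right)}\right) + \frac{-91 - 144}{18 - 138} = \left(-5 + \sqrt{18 + 2 \left(-8\right) \left(-6\right)}\right) + \frac{1}{-120} \left(-235\right) = \left(-5 + \sqrt{18 + 96}\right) - - \frac{47}{24} = \left(-5 + \sqrt{114}\right) + \frac{47}{24} = - \frac{73}{24} + \sqrt{114}$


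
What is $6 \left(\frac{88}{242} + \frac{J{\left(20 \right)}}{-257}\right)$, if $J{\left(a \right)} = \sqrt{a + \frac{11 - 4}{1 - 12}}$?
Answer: $\frac{24}{11} - \frac{6 \sqrt{2343}}{2827} \approx 2.0791$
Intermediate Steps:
$J{\left(a \right)} = \sqrt{- \frac{7}{11} + a}$ ($J{\left(a \right)} = \sqrt{a + \frac{7}{-11}} = \sqrt{a + 7 \left(- \frac{1}{11}\right)} = \sqrt{a - \frac{7}{11}} = \sqrt{- \frac{7}{11} + a}$)
$6 \left(\frac{88}{242} + \frac{J{\left(20 \right)}}{-257}\right) = 6 \left(\frac{88}{242} + \frac{\frac{1}{11} \sqrt{-77 + 121 \cdot 20}}{-257}\right) = 6 \left(88 \cdot \frac{1}{242} + \frac{\sqrt{-77 + 2420}}{11} \left(- \frac{1}{257}\right)\right) = 6 \left(\frac{4}{11} + \frac{\sqrt{2343}}{11} \left(- \frac{1}{257}\right)\right) = 6 \left(\frac{4}{11} - \frac{\sqrt{2343}}{2827}\right) = \frac{24}{11} - \frac{6 \sqrt{2343}}{2827}$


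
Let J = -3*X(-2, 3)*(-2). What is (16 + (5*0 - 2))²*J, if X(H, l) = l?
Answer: 3528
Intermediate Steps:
J = 18 (J = -3*3*(-2) = -9*(-2) = 18)
(16 + (5*0 - 2))²*J = (16 + (5*0 - 2))²*18 = (16 + (0 - 2))²*18 = (16 - 2)²*18 = 14²*18 = 196*18 = 3528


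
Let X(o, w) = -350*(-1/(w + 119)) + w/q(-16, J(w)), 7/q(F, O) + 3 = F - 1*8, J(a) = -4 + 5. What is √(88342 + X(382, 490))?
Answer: √654359538/87 ≈ 294.03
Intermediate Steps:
J(a) = 1
q(F, O) = 7/(-11 + F) (q(F, O) = 7/(-3 + (F - 1*8)) = 7/(-3 + (F - 8)) = 7/(-3 + (-8 + F)) = 7/(-11 + F))
X(o, w) = -350/(-119 - w) - 27*w/7 (X(o, w) = -350*(-1/(w + 119)) + w/((7/(-11 - 16))) = -350*(-1/(119 + w)) + w/((7/(-27))) = -350/(-119 - w) + w/((7*(-1/27))) = -350/(-119 - w) + w/(-7/27) = -350/(-119 - w) + w*(-27/7) = -350/(-119 - w) - 27*w/7)
√(88342 + X(382, 490)) = √(88342 + (2450 - 3213*490 - 27*490²)/(7*(119 + 490))) = √(88342 + (⅐)*(2450 - 1574370 - 27*240100)/609) = √(88342 + (⅐)*(1/609)*(2450 - 1574370 - 6482700)) = √(88342 + (⅐)*(1/609)*(-8054620)) = √(88342 - 164380/87) = √(7521374/87) = √654359538/87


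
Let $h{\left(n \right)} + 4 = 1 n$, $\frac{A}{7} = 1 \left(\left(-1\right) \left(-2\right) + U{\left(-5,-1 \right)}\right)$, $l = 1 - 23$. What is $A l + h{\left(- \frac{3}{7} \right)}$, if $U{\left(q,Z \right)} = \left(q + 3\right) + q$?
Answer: $\frac{5359}{7} \approx 765.57$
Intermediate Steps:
$U{\left(q,Z \right)} = 3 + 2 q$ ($U{\left(q,Z \right)} = \left(3 + q\right) + q = 3 + 2 q$)
$l = -22$ ($l = 1 - 23 = -22$)
$A = -35$ ($A = 7 \cdot 1 \left(\left(-1\right) \left(-2\right) + \left(3 + 2 \left(-5\right)\right)\right) = 7 \cdot 1 \left(2 + \left(3 - 10\right)\right) = 7 \cdot 1 \left(2 - 7\right) = 7 \cdot 1 \left(-5\right) = 7 \left(-5\right) = -35$)
$h{\left(n \right)} = -4 + n$ ($h{\left(n \right)} = -4 + 1 n = -4 + n$)
$A l + h{\left(- \frac{3}{7} \right)} = \left(-35\right) \left(-22\right) - \left(4 + \frac{3}{7}\right) = 770 - \frac{31}{7} = \frac{5359}{7}$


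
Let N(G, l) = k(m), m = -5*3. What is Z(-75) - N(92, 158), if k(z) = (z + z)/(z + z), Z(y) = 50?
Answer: 49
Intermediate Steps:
m = -15
k(z) = 1 (k(z) = (2*z)/((2*z)) = (2*z)*(1/(2*z)) = 1)
N(G, l) = 1
Z(-75) - N(92, 158) = 50 - 1*1 = 50 - 1 = 49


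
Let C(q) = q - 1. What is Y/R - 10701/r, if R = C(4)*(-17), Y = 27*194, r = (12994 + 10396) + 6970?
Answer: -17730159/172040 ≈ -103.06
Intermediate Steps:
r = 30360 (r = 23390 + 6970 = 30360)
Y = 5238
C(q) = -1 + q
R = -51 (R = (-1 + 4)*(-17) = 3*(-17) = -51)
Y/R - 10701/r = 5238/(-51) - 10701/30360 = 5238*(-1/51) - 10701*1/30360 = -1746/17 - 3567/10120 = -17730159/172040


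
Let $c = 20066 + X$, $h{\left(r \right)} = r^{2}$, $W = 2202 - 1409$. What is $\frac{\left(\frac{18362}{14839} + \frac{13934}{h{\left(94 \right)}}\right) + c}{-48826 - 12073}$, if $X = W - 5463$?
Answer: $- \frac{1009526282621}{3992459393098} \approx -0.25286$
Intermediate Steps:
$W = 793$ ($W = 2202 - 1409 = 793$)
$X = -4670$ ($X = 793 - 5463 = -4670$)
$c = 15396$ ($c = 20066 - 4670 = 15396$)
$\frac{\left(\frac{18362}{14839} + \frac{13934}{h{\left(94 \right)}}\right) + c}{-48826 - 12073} = \frac{\left(\frac{18362}{14839} + \frac{13934}{94^{2}}\right) + 15396}{-48826 - 12073} = \frac{\left(18362 \cdot \frac{1}{14839} + \frac{13934}{8836}\right) + 15396}{-60899} = \left(\left(\frac{18362}{14839} + 13934 \cdot \frac{1}{8836}\right) + 15396\right) \left(- \frac{1}{60899}\right) = \left(\left(\frac{18362}{14839} + \frac{6967}{4418}\right) + 15396\right) \left(- \frac{1}{60899}\right) = \left(\frac{184506629}{65558702} + 15396\right) \left(- \frac{1}{60899}\right) = \frac{1009526282621}{65558702} \left(- \frac{1}{60899}\right) = - \frac{1009526282621}{3992459393098}$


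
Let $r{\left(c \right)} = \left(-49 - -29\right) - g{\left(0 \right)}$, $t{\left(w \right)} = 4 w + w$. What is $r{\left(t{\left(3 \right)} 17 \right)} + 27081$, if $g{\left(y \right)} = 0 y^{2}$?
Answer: $27061$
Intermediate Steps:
$g{\left(y \right)} = 0$
$t{\left(w \right)} = 5 w$
$r{\left(c \right)} = -20$ ($r{\left(c \right)} = \left(-49 - -29\right) - 0 = \left(-49 + 29\right) + 0 = -20 + 0 = -20$)
$r{\left(t{\left(3 \right)} 17 \right)} + 27081 = -20 + 27081 = 27061$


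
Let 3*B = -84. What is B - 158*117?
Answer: -18514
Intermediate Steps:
B = -28 (B = (⅓)*(-84) = -28)
B - 158*117 = -28 - 158*117 = -28 - 18486 = -18514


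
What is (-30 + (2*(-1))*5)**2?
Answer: 1600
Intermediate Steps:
(-30 + (2*(-1))*5)**2 = (-30 - 2*5)**2 = (-30 - 10)**2 = (-40)**2 = 1600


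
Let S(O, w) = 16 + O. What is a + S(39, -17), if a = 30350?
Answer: 30405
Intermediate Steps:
a + S(39, -17) = 30350 + (16 + 39) = 30350 + 55 = 30405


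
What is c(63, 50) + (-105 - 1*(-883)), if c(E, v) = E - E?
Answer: 778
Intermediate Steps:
c(E, v) = 0
c(63, 50) + (-105 - 1*(-883)) = 0 + (-105 - 1*(-883)) = 0 + (-105 + 883) = 0 + 778 = 778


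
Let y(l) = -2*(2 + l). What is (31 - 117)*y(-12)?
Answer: -1720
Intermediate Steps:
y(l) = -4 - 2*l
(31 - 117)*y(-12) = (31 - 117)*(-4 - 2*(-12)) = -86*(-4 + 24) = -86*20 = -1720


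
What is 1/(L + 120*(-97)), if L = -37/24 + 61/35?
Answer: -840/9777431 ≈ -8.5912e-5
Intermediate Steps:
L = 169/840 (L = -37*1/24 + 61*(1/35) = -37/24 + 61/35 = 169/840 ≈ 0.20119)
1/(L + 120*(-97)) = 1/(169/840 + 120*(-97)) = 1/(169/840 - 11640) = 1/(-9777431/840) = -840/9777431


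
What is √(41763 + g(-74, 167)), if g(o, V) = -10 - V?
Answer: √41586 ≈ 203.93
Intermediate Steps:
√(41763 + g(-74, 167)) = √(41763 + (-10 - 1*167)) = √(41763 + (-10 - 167)) = √(41763 - 177) = √41586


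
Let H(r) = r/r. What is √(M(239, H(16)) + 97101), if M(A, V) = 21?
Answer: √97122 ≈ 311.64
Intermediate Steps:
H(r) = 1
√(M(239, H(16)) + 97101) = √(21 + 97101) = √97122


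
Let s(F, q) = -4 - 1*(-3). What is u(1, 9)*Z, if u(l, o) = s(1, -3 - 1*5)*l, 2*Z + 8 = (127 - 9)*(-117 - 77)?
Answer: 11450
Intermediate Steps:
s(F, q) = -1 (s(F, q) = -4 + 3 = -1)
Z = -11450 (Z = -4 + ((127 - 9)*(-117 - 77))/2 = -4 + (118*(-194))/2 = -4 + (1/2)*(-22892) = -4 - 11446 = -11450)
u(l, o) = -l
u(1, 9)*Z = -1*1*(-11450) = -1*(-11450) = 11450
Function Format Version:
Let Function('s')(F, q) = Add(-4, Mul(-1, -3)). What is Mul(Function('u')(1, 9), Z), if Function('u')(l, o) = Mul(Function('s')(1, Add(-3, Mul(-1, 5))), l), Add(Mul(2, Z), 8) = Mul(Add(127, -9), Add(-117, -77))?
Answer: 11450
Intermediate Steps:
Function('s')(F, q) = -1 (Function('s')(F, q) = Add(-4, 3) = -1)
Z = -11450 (Z = Add(-4, Mul(Rational(1, 2), Mul(Add(127, -9), Add(-117, -77)))) = Add(-4, Mul(Rational(1, 2), Mul(118, -194))) = Add(-4, Mul(Rational(1, 2), -22892)) = Add(-4, -11446) = -11450)
Function('u')(l, o) = Mul(-1, l)
Mul(Function('u')(1, 9), Z) = Mul(Mul(-1, 1), -11450) = Mul(-1, -11450) = 11450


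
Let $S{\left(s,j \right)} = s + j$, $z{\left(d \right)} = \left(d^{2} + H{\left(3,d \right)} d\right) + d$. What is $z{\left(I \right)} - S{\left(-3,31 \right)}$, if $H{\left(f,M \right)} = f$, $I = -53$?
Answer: $2569$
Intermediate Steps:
$z{\left(d \right)} = d^{2} + 4 d$ ($z{\left(d \right)} = \left(d^{2} + 3 d\right) + d = d^{2} + 4 d$)
$S{\left(s,j \right)} = j + s$
$z{\left(I \right)} - S{\left(-3,31 \right)} = - 53 \left(4 - 53\right) - \left(31 - 3\right) = \left(-53\right) \left(-49\right) - 28 = 2597 - 28 = 2569$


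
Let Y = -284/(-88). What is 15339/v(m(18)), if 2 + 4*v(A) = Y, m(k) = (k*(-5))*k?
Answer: 449944/9 ≈ 49994.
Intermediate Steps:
m(k) = -5*k**2 (m(k) = (-5*k)*k = -5*k**2)
Y = 71/22 (Y = -284*(-1/88) = 71/22 ≈ 3.2273)
v(A) = 27/88 (v(A) = -1/2 + (1/4)*(71/22) = -1/2 + 71/88 = 27/88)
15339/v(m(18)) = 15339/(27/88) = 15339*(88/27) = 449944/9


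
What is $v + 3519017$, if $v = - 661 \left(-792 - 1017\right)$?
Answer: $4714766$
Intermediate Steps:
$v = 1195749$ ($v = \left(-661\right) \left(-1809\right) = 1195749$)
$v + 3519017 = 1195749 + 3519017 = 4714766$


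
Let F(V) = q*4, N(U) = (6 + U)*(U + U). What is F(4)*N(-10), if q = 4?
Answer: 1280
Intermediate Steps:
N(U) = 2*U*(6 + U) (N(U) = (6 + U)*(2*U) = 2*U*(6 + U))
F(V) = 16 (F(V) = 4*4 = 16)
F(4)*N(-10) = 16*(2*(-10)*(6 - 10)) = 16*(2*(-10)*(-4)) = 16*80 = 1280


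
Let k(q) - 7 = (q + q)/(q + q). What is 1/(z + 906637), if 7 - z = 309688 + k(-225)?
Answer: 1/596948 ≈ 1.6752e-6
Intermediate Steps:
k(q) = 8 (k(q) = 7 + (q + q)/(q + q) = 7 + (2*q)/((2*q)) = 7 + (2*q)*(1/(2*q)) = 7 + 1 = 8)
z = -309689 (z = 7 - (309688 + 8) = 7 - 1*309696 = 7 - 309696 = -309689)
1/(z + 906637) = 1/(-309689 + 906637) = 1/596948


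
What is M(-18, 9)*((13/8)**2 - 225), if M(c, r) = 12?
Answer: -42693/16 ≈ -2668.3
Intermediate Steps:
M(-18, 9)*((13/8)**2 - 225) = 12*((13/8)**2 - 225) = 12*(169/64 - 225) = 12*(-14231/64) = -42693/16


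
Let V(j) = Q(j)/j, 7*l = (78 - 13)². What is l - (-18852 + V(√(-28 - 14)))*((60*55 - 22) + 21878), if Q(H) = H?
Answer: 3319514517/7 ≈ 4.7422e+8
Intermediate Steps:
l = 4225/7 (l = (78 - 13)²/7 = (⅐)*65² = (⅐)*4225 = 4225/7 ≈ 603.57)
V(j) = 1 (V(j) = j/j = 1)
l - (-18852 + V(√(-28 - 14)))*((60*55 - 22) + 21878) = 4225/7 - (-18852 + 1)*((60*55 - 22) + 21878) = 4225/7 - (-18851)*((3300 - 22) + 21878) = 4225/7 - (-18851)*(3278 + 21878) = 4225/7 - (-18851)*25156 = 4225/7 - 1*(-474215756) = 4225/7 + 474215756 = 3319514517/7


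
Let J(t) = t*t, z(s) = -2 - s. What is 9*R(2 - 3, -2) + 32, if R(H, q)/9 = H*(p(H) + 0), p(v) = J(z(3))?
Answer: -1993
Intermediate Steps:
J(t) = t²
p(v) = 25 (p(v) = (-2 - 1*3)² = (-2 - 3)² = (-5)² = 25)
R(H, q) = 225*H (R(H, q) = 9*(H*(25 + 0)) = 9*(H*25) = 9*(25*H) = 225*H)
9*R(2 - 3, -2) + 32 = 9*(225*(2 - 3)) + 32 = 9*(225*(-1)) + 32 = 9*(-225) + 32 = -2025 + 32 = -1993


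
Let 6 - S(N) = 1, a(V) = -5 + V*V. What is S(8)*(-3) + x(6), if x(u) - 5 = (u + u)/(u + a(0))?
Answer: 2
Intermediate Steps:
a(V) = -5 + V**2
S(N) = 5 (S(N) = 6 - 1*1 = 6 - 1 = 5)
x(u) = 5 + 2*u/(-5 + u) (x(u) = 5 + (u + u)/(u + (-5 + 0**2)) = 5 + (2*u)/(u + (-5 + 0)) = 5 + (2*u)/(u - 5) = 5 + (2*u)/(-5 + u) = 5 + 2*u/(-5 + u))
S(8)*(-3) + x(6) = 5*(-3) + (25 - 7*6)/(5 - 1*6) = -15 + (25 - 42)/(5 - 6) = -15 - 17/(-1) = -15 - 1*(-17) = -15 + 17 = 2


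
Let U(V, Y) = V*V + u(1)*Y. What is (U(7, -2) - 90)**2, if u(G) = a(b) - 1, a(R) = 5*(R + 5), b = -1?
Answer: 6241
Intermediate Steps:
a(R) = 25 + 5*R (a(R) = 5*(5 + R) = 25 + 5*R)
u(G) = 19 (u(G) = (25 + 5*(-1)) - 1 = (25 - 5) - 1 = 20 - 1 = 19)
U(V, Y) = V**2 + 19*Y (U(V, Y) = V*V + 19*Y = V**2 + 19*Y)
(U(7, -2) - 90)**2 = ((7**2 + 19*(-2)) - 90)**2 = ((49 - 38) - 90)**2 = (11 - 90)**2 = (-79)**2 = 6241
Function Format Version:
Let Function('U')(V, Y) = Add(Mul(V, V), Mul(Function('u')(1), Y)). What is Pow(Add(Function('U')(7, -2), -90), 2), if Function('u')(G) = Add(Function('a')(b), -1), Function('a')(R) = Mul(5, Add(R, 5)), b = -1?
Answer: 6241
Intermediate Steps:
Function('a')(R) = Add(25, Mul(5, R)) (Function('a')(R) = Mul(5, Add(5, R)) = Add(25, Mul(5, R)))
Function('u')(G) = 19 (Function('u')(G) = Add(Add(25, Mul(5, -1)), -1) = Add(Add(25, -5), -1) = Add(20, -1) = 19)
Function('U')(V, Y) = Add(Pow(V, 2), Mul(19, Y)) (Function('U')(V, Y) = Add(Mul(V, V), Mul(19, Y)) = Add(Pow(V, 2), Mul(19, Y)))
Pow(Add(Function('U')(7, -2), -90), 2) = Pow(Add(Add(Pow(7, 2), Mul(19, -2)), -90), 2) = Pow(Add(Add(49, -38), -90), 2) = Pow(Add(11, -90), 2) = Pow(-79, 2) = 6241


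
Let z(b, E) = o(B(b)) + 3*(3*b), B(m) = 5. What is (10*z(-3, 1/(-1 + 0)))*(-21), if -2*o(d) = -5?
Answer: 5145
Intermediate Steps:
o(d) = 5/2 (o(d) = -½*(-5) = 5/2)
z(b, E) = 5/2 + 9*b (z(b, E) = 5/2 + 3*(3*b) = 5/2 + 9*b)
(10*z(-3, 1/(-1 + 0)))*(-21) = (10*(5/2 + 9*(-3)))*(-21) = (10*(5/2 - 27))*(-21) = (10*(-49/2))*(-21) = -245*(-21) = 5145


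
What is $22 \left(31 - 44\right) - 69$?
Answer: $-355$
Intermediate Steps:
$22 \left(31 - 44\right) - 69 = 22 \left(-13\right) - 69 = -286 - 69 = -355$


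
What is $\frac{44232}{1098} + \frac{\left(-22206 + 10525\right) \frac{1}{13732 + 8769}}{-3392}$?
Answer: $\frac{562658183447}{13967180736} \approx 40.284$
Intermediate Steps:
$\frac{44232}{1098} + \frac{\left(-22206 + 10525\right) \frac{1}{13732 + 8769}}{-3392} = 44232 \cdot \frac{1}{1098} + - \frac{11681}{22501} \left(- \frac{1}{3392}\right) = \frac{7372}{183} + \left(-11681\right) \frac{1}{22501} \left(- \frac{1}{3392}\right) = \frac{7372}{183} - - \frac{11681}{76323392} = \frac{7372}{183} + \frac{11681}{76323392} = \frac{562658183447}{13967180736}$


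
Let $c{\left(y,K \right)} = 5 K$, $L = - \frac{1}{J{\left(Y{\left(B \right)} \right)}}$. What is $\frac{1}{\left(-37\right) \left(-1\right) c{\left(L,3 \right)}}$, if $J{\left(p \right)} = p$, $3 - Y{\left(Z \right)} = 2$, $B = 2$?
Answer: $\frac{1}{555} \approx 0.0018018$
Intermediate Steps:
$Y{\left(Z \right)} = 1$ ($Y{\left(Z \right)} = 3 - 2 = 1$)
$L = -1$ ($L = - 1^{-1} = \left(-1\right) 1 = -1$)
$\frac{1}{\left(-37\right) \left(-1\right) c{\left(L,3 \right)}} = \frac{1}{\left(-37\right) \left(-1\right) 5 \cdot 3} = \frac{1}{37 \cdot 15} = \frac{1}{555}$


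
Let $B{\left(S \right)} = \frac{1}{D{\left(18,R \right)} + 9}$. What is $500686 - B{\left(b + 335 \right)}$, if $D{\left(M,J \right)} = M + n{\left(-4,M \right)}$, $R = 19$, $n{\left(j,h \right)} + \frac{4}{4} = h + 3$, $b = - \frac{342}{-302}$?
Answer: $\frac{23532241}{47} \approx 5.0069 \cdot 10^{5}$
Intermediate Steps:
$b = \frac{171}{151}$ ($b = \left(-342\right) \left(- \frac{1}{302}\right) = \frac{171}{151} \approx 1.1325$)
$n{\left(j,h \right)} = 2 + h$ ($n{\left(j,h \right)} = -1 + \left(h + 3\right) = -1 + \left(3 + h\right) = 2 + h$)
$D{\left(M,J \right)} = 2 + 2 M$ ($D{\left(M,J \right)} = M + \left(2 + M\right) = 2 + 2 M$)
$B{\left(S \right)} = \frac{1}{47}$ ($B{\left(S \right)} = \frac{1}{\left(2 + 2 \cdot 18\right) + 9} = \frac{1}{\left(2 + 36\right) + 9} = \frac{1}{38 + 9} = \frac{1}{47}$)
$500686 - B{\left(b + 335 \right)} = 500686 - \frac{1}{47} = \frac{23532241}{47}$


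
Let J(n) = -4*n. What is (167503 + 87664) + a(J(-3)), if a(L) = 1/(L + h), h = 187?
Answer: 50778234/199 ≈ 2.5517e+5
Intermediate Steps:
a(L) = 1/(187 + L) (a(L) = 1/(L + 187) = 1/(187 + L))
(167503 + 87664) + a(J(-3)) = (167503 + 87664) + 1/(187 - 4*(-3)) = 255167 + 1/(187 + 12) = 255167 + 1/199 = 50778234/199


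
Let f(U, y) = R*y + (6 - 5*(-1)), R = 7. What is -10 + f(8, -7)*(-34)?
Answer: 1282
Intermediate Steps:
f(U, y) = 11 + 7*y (f(U, y) = 7*y + (6 - 5*(-1)) = 7*y + (6 + 5) = 7*y + 11 = 11 + 7*y)
-10 + f(8, -7)*(-34) = -10 + (11 + 7*(-7))*(-34) = -10 + (11 - 49)*(-34) = -10 - 38*(-34) = -10 + 1292 = 1282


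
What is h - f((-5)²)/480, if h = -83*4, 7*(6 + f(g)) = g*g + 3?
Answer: -558053/1680 ≈ -332.17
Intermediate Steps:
f(g) = -39/7 + g²/7 (f(g) = -6 + (g*g + 3)/7 = -6 + (g² + 3)/7 = -6 + (3 + g²)/7 = -6 + (3/7 + g²/7) = -39/7 + g²/7)
h = -332
h - f((-5)²)/480 = -332 - (-39/7 + ((-5)²)²/7)/480 = -332 - (-39/7 + (⅐)*25²)/480 = -332 - (-39/7 + (⅐)*625)/480 = -332 - (-39/7 + 625/7)/480 = -332 - 586/(7*480) = -332 - 1*293/1680 = -332 - 293/1680 = -558053/1680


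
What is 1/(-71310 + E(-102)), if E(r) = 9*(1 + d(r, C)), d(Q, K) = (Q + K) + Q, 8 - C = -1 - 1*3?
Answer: -1/73029 ≈ -1.3693e-5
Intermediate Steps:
C = 12 (C = 8 - (-1 - 1*3) = 8 - (-1 - 3) = 8 - 1*(-4) = 8 + 4 = 12)
d(Q, K) = K + 2*Q (d(Q, K) = (K + Q) + Q = K + 2*Q)
E(r) = 117 + 18*r (E(r) = 9*(1 + (12 + 2*r)) = 9*(13 + 2*r) = 117 + 18*r)
1/(-71310 + E(-102)) = 1/(-71310 + (117 + 18*(-102))) = 1/(-71310 + (117 - 1836)) = 1/(-71310 - 1719) = 1/(-73029) = -1/73029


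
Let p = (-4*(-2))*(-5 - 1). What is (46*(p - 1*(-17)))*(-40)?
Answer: 57040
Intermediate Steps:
p = -48 (p = 8*(-6) = -48)
(46*(p - 1*(-17)))*(-40) = (46*(-48 - 1*(-17)))*(-40) = (46*(-48 + 17))*(-40) = (46*(-31))*(-40) = -1426*(-40) = 57040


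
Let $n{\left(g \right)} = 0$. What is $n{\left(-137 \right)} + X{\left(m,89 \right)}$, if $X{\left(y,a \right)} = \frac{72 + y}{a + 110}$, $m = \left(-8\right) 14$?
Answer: $- \frac{40}{199} \approx -0.201$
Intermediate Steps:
$m = -112$
$X{\left(y,a \right)} = \frac{72 + y}{110 + a}$
$n{\left(-137 \right)} + X{\left(m,89 \right)} = 0 + \frac{72 - 112}{110 + 89} = 0 + \frac{1}{199} \left(-40\right) = 0 - \frac{40}{199} = - \frac{40}{199}$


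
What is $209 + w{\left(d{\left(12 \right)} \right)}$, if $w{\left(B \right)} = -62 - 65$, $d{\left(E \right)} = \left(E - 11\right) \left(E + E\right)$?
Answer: $82$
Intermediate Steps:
$d{\left(E \right)} = 2 E \left(-11 + E\right)$ ($d{\left(E \right)} = \left(-11 + E\right) 2 E = 2 E \left(-11 + E\right)$)
$w{\left(B \right)} = -127$ ($w{\left(B \right)} = -62 - 65 = -127$)
$209 + w{\left(d{\left(12 \right)} \right)} = 209 - 127 = 82$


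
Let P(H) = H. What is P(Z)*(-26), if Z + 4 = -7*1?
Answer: 286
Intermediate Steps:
Z = -11 (Z = -4 - 7*1 = -4 - 7 = -11)
P(Z)*(-26) = -11*(-26) = 286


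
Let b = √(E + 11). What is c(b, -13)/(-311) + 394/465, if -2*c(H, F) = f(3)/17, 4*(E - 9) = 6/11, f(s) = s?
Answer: 4167551/4916910 ≈ 0.84760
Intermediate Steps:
E = 201/22 (E = 9 + (6/11)/4 = 9 + (6*(1/11))/4 = 9 + (¼)*(6/11) = 9 + 3/22 = 201/22 ≈ 9.1364)
b = √9746/22 (b = √(201/22 + 11) = √(443/22) = √9746/22 ≈ 4.4874)
c(H, F) = -3/34 (c(H, F) = -3/(2*17) = -½*3/17 = -3/34)
c(b, -13)/(-311) + 394/465 = -3/34/(-311) + 394/465 = -3/34*(-1/311) + 394*(1/465) = 3/10574 + 394/465 = 4167551/4916910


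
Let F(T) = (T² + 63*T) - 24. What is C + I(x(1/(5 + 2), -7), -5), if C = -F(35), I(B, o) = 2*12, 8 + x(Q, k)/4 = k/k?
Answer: -3382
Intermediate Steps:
x(Q, k) = -28 (x(Q, k) = -32 + 4*(k/k) = -32 + 4*1 = -32 + 4 = -28)
F(T) = -24 + T² + 63*T
I(B, o) = 24
C = -3406 (C = -(-24 + 35² + 63*35) = -(-24 + 1225 + 2205) = -1*3406 = -3406)
C + I(x(1/(5 + 2), -7), -5) = -3406 + 24 = -3382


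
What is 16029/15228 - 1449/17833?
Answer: 29308865/30173436 ≈ 0.97135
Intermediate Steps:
16029/15228 - 1449/17833 = 16029*(1/15228) - 1449*1/17833 = 1781/1692 - 1449/17833 = 29308865/30173436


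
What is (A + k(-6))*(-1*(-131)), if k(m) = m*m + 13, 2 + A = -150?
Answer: -13493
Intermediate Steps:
A = -152 (A = -2 - 150 = -152)
k(m) = 13 + m² (k(m) = m² + 13 = 13 + m²)
(A + k(-6))*(-1*(-131)) = (-152 + (13 + (-6)²))*(-1*(-131)) = (-152 + (13 + 36))*131 = (-152 + 49)*131 = -103*131 = -13493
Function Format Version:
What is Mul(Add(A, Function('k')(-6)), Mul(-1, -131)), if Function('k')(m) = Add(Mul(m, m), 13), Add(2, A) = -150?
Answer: -13493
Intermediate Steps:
A = -152 (A = Add(-2, -150) = -152)
Function('k')(m) = Add(13, Pow(m, 2)) (Function('k')(m) = Add(Pow(m, 2), 13) = Add(13, Pow(m, 2)))
Mul(Add(A, Function('k')(-6)), Mul(-1, -131)) = Mul(Add(-152, Add(13, Pow(-6, 2))), Mul(-1, -131)) = Mul(Add(-152, Add(13, 36)), 131) = Mul(Add(-152, 49), 131) = Mul(-103, 131) = -13493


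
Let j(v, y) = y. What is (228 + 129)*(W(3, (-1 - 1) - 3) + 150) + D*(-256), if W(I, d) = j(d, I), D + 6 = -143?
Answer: 92765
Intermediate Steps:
D = -149 (D = -6 - 143 = -149)
W(I, d) = I
(228 + 129)*(W(3, (-1 - 1) - 3) + 150) + D*(-256) = (228 + 129)*(3 + 150) - 149*(-256) = 357*153 + 38144 = 54621 + 38144 = 92765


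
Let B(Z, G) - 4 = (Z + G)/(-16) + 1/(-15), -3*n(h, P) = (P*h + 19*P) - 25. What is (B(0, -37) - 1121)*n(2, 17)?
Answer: 22205903/180 ≈ 1.2337e+5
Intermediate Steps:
n(h, P) = 25/3 - 19*P/3 - P*h/3 (n(h, P) = -((P*h + 19*P) - 25)/3 = -((19*P + P*h) - 25)/3 = -(-25 + 19*P + P*h)/3 = 25/3 - 19*P/3 - P*h/3)
B(Z, G) = 59/15 - G/16 - Z/16 (B(Z, G) = 4 + ((Z + G)/(-16) + 1/(-15)) = 4 + ((G + Z)*(-1/16) + 1*(-1/15)) = 4 + ((-G/16 - Z/16) - 1/15) = 4 + (-1/15 - G/16 - Z/16) = 59/15 - G/16 - Z/16)
(B(0, -37) - 1121)*n(2, 17) = ((59/15 - 1/16*(-37) - 1/16*0) - 1121)*(25/3 - 19/3*17 - ⅓*17*2) = ((59/15 + 37/16 + 0) - 1121)*(25/3 - 323/3 - 34/3) = (1499/240 - 1121)*(-332/3) = -267541/240*(-332/3) = 22205903/180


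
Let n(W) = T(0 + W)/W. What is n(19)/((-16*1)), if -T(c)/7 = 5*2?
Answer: 35/152 ≈ 0.23026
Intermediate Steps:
T(c) = -70 (T(c) = -35*2 = -7*10 = -70)
n(W) = -70/W
n(19)/((-16*1)) = (-70/19)/((-16*1)) = -70*1/19/(-16) = -70/19*(-1/16) = 35/152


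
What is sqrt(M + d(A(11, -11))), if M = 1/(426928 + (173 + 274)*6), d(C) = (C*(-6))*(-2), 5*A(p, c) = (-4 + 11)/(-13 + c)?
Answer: 3*I*sqrt(3588747135)/214805 ≈ 0.83666*I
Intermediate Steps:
A(p, c) = 7/(5*(-13 + c)) (A(p, c) = ((-4 + 11)/(-13 + c))/5 = (7/(-13 + c))/5 = 7/(5*(-13 + c)))
d(C) = 12*C (d(C) = -6*C*(-2) = 12*C)
M = 1/429610 (M = 1/(426928 + 447*6) = 1/(426928 + 2682) = 1/429610 ≈ 2.3277e-6)
sqrt(M + d(A(11, -11))) = sqrt(1/429610 + 12*(7/(5*(-13 - 11)))) = sqrt(1/429610 + 12*((7/5)/(-24))) = sqrt(1/429610 + 12*((7/5)*(-1/24))) = sqrt(1/429610 + 12*(-7/120)) = sqrt(1/429610 - 7/10) = sqrt(-150363/214805) = 3*I*sqrt(3588747135)/214805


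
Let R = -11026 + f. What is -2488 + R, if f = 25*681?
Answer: 3511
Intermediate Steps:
f = 17025
R = 5999 (R = -11026 + 17025 = 5999)
-2488 + R = -2488 + 5999 = 3511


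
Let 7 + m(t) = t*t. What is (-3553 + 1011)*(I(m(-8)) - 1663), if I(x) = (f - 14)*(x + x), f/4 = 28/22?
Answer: 74900030/11 ≈ 6.8091e+6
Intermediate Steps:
m(t) = -7 + t**2 (m(t) = -7 + t*t = -7 + t**2)
f = 56/11 (f = 4*(28/22) = 4*(28*(1/22)) = 4*(14/11) = 56/11 ≈ 5.0909)
I(x) = -196*x/11 (I(x) = (56/11 - 14)*(x + x) = -196*x/11)
(-3553 + 1011)*(I(m(-8)) - 1663) = (-3553 + 1011)*(-196*(-7 + (-8)**2)/11 - 1663) = -2542*(-196*(-7 + 64)/11 - 1663) = -2542*(-196/11*57 - 1663) = -2542*(-11172/11 - 1663) = -2542*(-29465/11) = 74900030/11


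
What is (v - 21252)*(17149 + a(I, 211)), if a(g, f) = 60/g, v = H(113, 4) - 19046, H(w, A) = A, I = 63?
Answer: -14511843806/21 ≈ -6.9104e+8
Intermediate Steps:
v = -19042 (v = 4 - 19046 = -19042)
(v - 21252)*(17149 + a(I, 211)) = (-19042 - 21252)*(17149 + 60/63) = -40294*(17149 + 60*(1/63)) = -40294*(17149 + 20/21) = -40294*360149/21 = -14511843806/21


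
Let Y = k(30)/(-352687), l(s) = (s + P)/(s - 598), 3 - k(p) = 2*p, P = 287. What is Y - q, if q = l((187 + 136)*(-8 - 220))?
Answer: -25867828465/26184188254 ≈ -0.98792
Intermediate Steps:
k(p) = 3 - 2*p
l(s) = (287 + s)/(-598 + s) (l(s) = (s + 287)/(s - 598) = (287 + s)/(-598 + s))
q = 73357/74242 (q = (287 + (187 + 136)*(-8 - 220))/(-598 + (187 + 136)*(-8 - 220)) = (287 + 323*(-228))/(-598 + 323*(-228)) = (287 - 73644)/(-598 - 73644) = -73357/(-74242) = -1/74242*(-73357) = 73357/74242 ≈ 0.98808)
Y = 57/352687 (Y = (3 - 2*30)/(-352687) = (3 - 60)*(-1/352687) = -57*(-1/352687) = 57/352687 ≈ 0.00016162)
Y - q = 57/352687 - 1*73357/74242 = 57/352687 - 73357/74242 = -25867828465/26184188254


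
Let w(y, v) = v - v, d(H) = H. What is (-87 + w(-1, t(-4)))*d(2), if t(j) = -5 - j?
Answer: -174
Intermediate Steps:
w(y, v) = 0
(-87 + w(-1, t(-4)))*d(2) = (-87 + 0)*2 = -87*2 = -174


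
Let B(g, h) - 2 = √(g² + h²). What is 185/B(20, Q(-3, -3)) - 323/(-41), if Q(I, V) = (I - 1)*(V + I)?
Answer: 149393/19926 + 185*√61/243 ≈ 13.443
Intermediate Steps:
Q(I, V) = (-1 + I)*(I + V)
B(g, h) = 2 + √(g² + h²)
185/B(20, Q(-3, -3)) - 323/(-41) = 185/(2 + √(20² + ((-3)² - 1*(-3) - 1*(-3) - 3*(-3))²)) - 323/(-41) = 185/(2 + √(400 + (9 + 3 + 3 + 9)²)) - 323*(-1/41) = 185/(2 + √(400 + 24²)) + 323/41 = 185/(2 + √(400 + 576)) + 323/41 = 185/(2 + √976) + 323/41 = 185/(2 + 4*√61) + 323/41 = 323/41 + 185/(2 + 4*√61)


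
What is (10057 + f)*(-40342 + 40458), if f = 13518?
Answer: 2734700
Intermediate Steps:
(10057 + f)*(-40342 + 40458) = (10057 + 13518)*(-40342 + 40458) = 23575*116 = 2734700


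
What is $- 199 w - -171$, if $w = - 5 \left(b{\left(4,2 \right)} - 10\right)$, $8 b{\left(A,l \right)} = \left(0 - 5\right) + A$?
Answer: $- \frac{79227}{8} \approx -9903.4$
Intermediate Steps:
$b{\left(A,l \right)} = - \frac{5}{8} + \frac{A}{8}$ ($b{\left(A,l \right)} = \frac{\left(0 - 5\right) + A}{8} = \frac{-5 + A}{8} = - \frac{5}{8} + \frac{A}{8}$)
$w = \frac{405}{8}$ ($w = - 5 \left(\left(- \frac{5}{8} + \frac{1}{8} \cdot 4\right) - 10\right) = - 5 \left(\left(- \frac{5}{8} + \frac{1}{2}\right) - 10\right) = - 5 \left(- \frac{1}{8} - 10\right) = \left(-5\right) \left(- \frac{81}{8}\right) = \frac{405}{8} \approx 50.625$)
$- 199 w - -171 = \left(-199\right) \frac{405}{8} - -171 = - \frac{80595}{8} + \left(-6 + 177\right) = - \frac{80595}{8} + 171 = - \frac{79227}{8}$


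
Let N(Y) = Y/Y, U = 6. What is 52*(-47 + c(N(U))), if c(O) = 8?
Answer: -2028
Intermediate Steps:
N(Y) = 1
52*(-47 + c(N(U))) = 52*(-47 + 8) = 52*(-39) = -2028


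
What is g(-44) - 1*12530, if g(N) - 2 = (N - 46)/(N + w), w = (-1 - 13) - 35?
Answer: -388338/31 ≈ -12527.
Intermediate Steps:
w = -49 (w = -14 - 35 = -49)
g(N) = 2 + (-46 + N)/(-49 + N) (g(N) = 2 + (N - 46)/(N - 49) = 2 + (-46 + N)/(-49 + N))
g(-44) - 1*12530 = 3*(-48 - 44)/(-49 - 44) - 1*12530 = 3*(-92)/(-93) - 12530 = 3*(-1/93)*(-92) - 12530 = 92/31 - 12530 = -388338/31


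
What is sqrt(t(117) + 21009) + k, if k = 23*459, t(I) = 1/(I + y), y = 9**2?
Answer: 10557 + sqrt(91515226)/66 ≈ 10702.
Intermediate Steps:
y = 81
t(I) = 1/(81 + I) (t(I) = 1/(I + 81) = 1/(81 + I))
k = 10557
sqrt(t(117) + 21009) + k = sqrt(1/(81 + 117) + 21009) + 10557 = sqrt(1/198 + 21009) + 10557 = sqrt(4159783/198) + 10557 = sqrt(91515226)/66 + 10557 = 10557 + sqrt(91515226)/66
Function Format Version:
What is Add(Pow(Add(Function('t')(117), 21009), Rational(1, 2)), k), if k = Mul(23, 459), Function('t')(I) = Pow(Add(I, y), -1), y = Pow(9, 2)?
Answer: Add(10557, Mul(Rational(1, 66), Pow(91515226, Rational(1, 2)))) ≈ 10702.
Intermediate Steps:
y = 81
Function('t')(I) = Pow(Add(81, I), -1) (Function('t')(I) = Pow(Add(I, 81), -1) = Pow(Add(81, I), -1))
k = 10557
Add(Pow(Add(Function('t')(117), 21009), Rational(1, 2)), k) = Add(Pow(Add(Pow(Add(81, 117), -1), 21009), Rational(1, 2)), 10557) = Add(Pow(Add(Pow(198, -1), 21009), Rational(1, 2)), 10557) = Add(Pow(Add(Rational(1, 198), 21009), Rational(1, 2)), 10557) = Add(Pow(Rational(4159783, 198), Rational(1, 2)), 10557) = Add(Mul(Rational(1, 66), Pow(91515226, Rational(1, 2))), 10557) = Add(10557, Mul(Rational(1, 66), Pow(91515226, Rational(1, 2))))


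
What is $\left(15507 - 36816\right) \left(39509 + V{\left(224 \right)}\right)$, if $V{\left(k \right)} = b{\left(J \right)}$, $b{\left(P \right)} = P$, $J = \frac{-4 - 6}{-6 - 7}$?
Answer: $- \frac{10944877743}{13} \approx -8.4191 \cdot 10^{8}$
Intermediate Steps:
$J = \frac{10}{13}$ ($J = - \frac{10}{-13} = \left(-10\right) \left(- \frac{1}{13}\right) = \frac{10}{13} \approx 0.76923$)
$V{\left(k \right)} = \frac{10}{13}$
$\left(15507 - 36816\right) \left(39509 + V{\left(224 \right)}\right) = \left(15507 - 36816\right) \left(39509 + \frac{10}{13}\right) = \left(-21309\right) \frac{513627}{13} = - \frac{10944877743}{13}$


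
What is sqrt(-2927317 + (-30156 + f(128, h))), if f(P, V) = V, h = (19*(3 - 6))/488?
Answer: I*sqrt(176076119482)/244 ≈ 1719.7*I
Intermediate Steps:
h = -57/488 (h = (19*(-3))*(1/488) = -57*1/488 = -57/488 ≈ -0.11680)
sqrt(-2927317 + (-30156 + f(128, h))) = sqrt(-2927317 + (-30156 - 57/488)) = sqrt(-2927317 - 14716185/488) = sqrt(-1443246881/488) = I*sqrt(176076119482)/244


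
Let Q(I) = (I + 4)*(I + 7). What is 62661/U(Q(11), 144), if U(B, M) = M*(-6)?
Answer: -20887/288 ≈ -72.524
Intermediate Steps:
Q(I) = (4 + I)*(7 + I)
U(B, M) = -6*M
62661/U(Q(11), 144) = 62661/((-6*144)) = 62661/(-864) = 62661*(-1/864) = -20887/288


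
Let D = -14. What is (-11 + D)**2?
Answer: 625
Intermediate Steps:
(-11 + D)**2 = (-11 - 14)**2 = (-25)**2 = 625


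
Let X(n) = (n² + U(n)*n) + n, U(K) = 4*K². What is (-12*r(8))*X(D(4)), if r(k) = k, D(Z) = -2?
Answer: 2880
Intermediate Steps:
X(n) = n + n² + 4*n³ (X(n) = (n² + (4*n²)*n) + n = (n² + 4*n³) + n = n + n² + 4*n³)
(-12*r(8))*X(D(4)) = (-12*8)*(-2*(1 - 2 + 4*(-2)²)) = -(-192)*(1 - 2 + 4*4) = -(-192)*(1 - 2 + 16) = -(-192)*15 = -96*(-30) = 2880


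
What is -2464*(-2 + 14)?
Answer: -29568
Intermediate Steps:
-2464*(-2 + 14) = -2464*12 = -154*192 = -29568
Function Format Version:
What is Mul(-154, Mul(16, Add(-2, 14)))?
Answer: -29568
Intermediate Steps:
Mul(-154, Mul(16, Add(-2, 14))) = Mul(-154, Mul(16, 12)) = Mul(-154, 192) = -29568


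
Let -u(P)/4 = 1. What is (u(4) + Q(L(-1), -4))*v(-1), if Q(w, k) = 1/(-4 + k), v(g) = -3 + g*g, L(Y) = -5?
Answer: 33/4 ≈ 8.2500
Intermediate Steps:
u(P) = -4 (u(P) = -4*1 = -4)
v(g) = -3 + g²
(u(4) + Q(L(-1), -4))*v(-1) = (-4 + 1/(-4 - 4))*(-3 + (-1)²) = (-4 + 1/(-8))*(-3 + 1) = (-4 - ⅛)*(-2) = -33/8*(-2) = 33/4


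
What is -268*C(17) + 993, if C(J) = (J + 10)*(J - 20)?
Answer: 22701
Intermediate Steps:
C(J) = (-20 + J)*(10 + J) (C(J) = (10 + J)*(-20 + J) = (-20 + J)*(10 + J))
-268*C(17) + 993 = -268*(-200 + 17² - 10*17) + 993 = -268*(-200 + 289 - 170) + 993 = -268*(-81) + 993 = 21708 + 993 = 22701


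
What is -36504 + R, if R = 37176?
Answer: 672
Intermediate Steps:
-36504 + R = -36504 + 37176 = 672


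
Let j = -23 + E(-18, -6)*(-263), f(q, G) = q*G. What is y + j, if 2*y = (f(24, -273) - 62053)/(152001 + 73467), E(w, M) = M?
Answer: 701136875/450936 ≈ 1554.8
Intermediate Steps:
f(q, G) = G*q
y = -68605/450936 (y = ((-273*24 - 62053)/(152001 + 73467))/2 = ((-6552 - 62053)/225468)/2 = (-68605*1/225468)/2 = (½)*(-68605/225468) = -68605/450936 ≈ -0.15214)
j = 1555 (j = -23 - 6*(-263) = -23 + 1578 = 1555)
y + j = -68605/450936 + 1555 = 701136875/450936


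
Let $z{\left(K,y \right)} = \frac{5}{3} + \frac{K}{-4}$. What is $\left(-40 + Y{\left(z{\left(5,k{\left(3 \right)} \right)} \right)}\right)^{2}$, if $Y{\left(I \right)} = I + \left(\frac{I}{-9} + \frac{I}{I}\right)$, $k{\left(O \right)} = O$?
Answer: $\frac{1087849}{729} \approx 1492.2$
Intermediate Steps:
$z{\left(K,y \right)} = \frac{5}{3} - \frac{K}{4}$ ($z{\left(K,y \right)} = 5 \cdot \frac{1}{3} + K \left(- \frac{1}{4}\right) = \frac{5}{3} - \frac{K}{4}$)
$Y{\left(I \right)} = 1 + \frac{8 I}{9}$ ($Y{\left(I \right)} = I + \left(I \left(- \frac{1}{9}\right) + 1\right) = I - \left(-1 + \frac{I}{9}\right) = 1 + \frac{8 I}{9}$)
$\left(-40 + Y{\left(z{\left(5,k{\left(3 \right)} \right)} \right)}\right)^{2} = \left(-40 + \left(1 + \frac{8 \left(\frac{5}{3} - \frac{5}{4}\right)}{9}\right)\right)^{2} = \left(-40 + \left(1 + \frac{8}{9} \cdot \frac{5}{12}\right)\right)^{2} = \left(-40 + \left(1 + \frac{10}{27}\right)\right)^{2} = \left(-40 + \frac{37}{27}\right)^{2} = \left(- \frac{1043}{27}\right)^{2} = \frac{1087849}{729}$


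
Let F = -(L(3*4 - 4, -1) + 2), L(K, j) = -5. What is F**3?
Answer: 27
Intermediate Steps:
F = 3 (F = -(-5 + 2) = -1*(-3) = 3)
F**3 = 3**3 = 27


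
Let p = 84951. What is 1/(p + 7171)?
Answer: 1/92122 ≈ 1.0855e-5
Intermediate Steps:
1/(p + 7171) = 1/(84951 + 7171) = 1/92122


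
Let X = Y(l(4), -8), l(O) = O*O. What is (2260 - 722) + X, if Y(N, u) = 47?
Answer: 1585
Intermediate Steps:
l(O) = O²
X = 47
(2260 - 722) + X = (2260 - 722) + 47 = 1538 + 47 = 1585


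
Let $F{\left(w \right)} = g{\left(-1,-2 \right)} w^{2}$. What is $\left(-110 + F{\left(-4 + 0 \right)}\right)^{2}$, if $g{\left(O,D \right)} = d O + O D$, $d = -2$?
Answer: $2116$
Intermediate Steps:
$g{\left(O,D \right)} = - 2 O + D O$ ($g{\left(O,D \right)} = - 2 O + O D = - 2 O + D O$)
$F{\left(w \right)} = 4 w^{2}$ ($F{\left(w \right)} = - (-2 - 2) w^{2} = \left(-1\right) \left(-4\right) w^{2} = 4 w^{2}$)
$\left(-110 + F{\left(-4 + 0 \right)}\right)^{2} = \left(-110 + 4 \left(-4 + 0\right)^{2}\right)^{2} = \left(-110 + 4 \left(-4\right)^{2}\right)^{2} = \left(-110 + 4 \cdot 16\right)^{2} = \left(-110 + 64\right)^{2} = \left(-46\right)^{2} = 2116$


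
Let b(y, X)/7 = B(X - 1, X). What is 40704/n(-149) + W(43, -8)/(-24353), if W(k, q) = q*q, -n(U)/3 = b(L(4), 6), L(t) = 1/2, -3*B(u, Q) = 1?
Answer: 141609152/24353 ≈ 5814.9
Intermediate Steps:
B(u, Q) = -⅓ (B(u, Q) = -⅓*1 = -⅓)
L(t) = ½
b(y, X) = -7/3 (b(y, X) = 7*(-⅓) = -7/3)
n(U) = 7 (n(U) = -3*(-7/3) = 7)
W(k, q) = q²
40704/n(-149) + W(43, -8)/(-24353) = 40704/7 + (-8)²/(-24353) = 40704*(⅐) + 64*(-1/24353) = 40704/7 - 64/24353 = 141609152/24353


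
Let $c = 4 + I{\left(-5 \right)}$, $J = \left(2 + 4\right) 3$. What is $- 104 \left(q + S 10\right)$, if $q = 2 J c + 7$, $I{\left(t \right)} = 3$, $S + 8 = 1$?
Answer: $-19656$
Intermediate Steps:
$S = -7$ ($S = -8 + 1 = -7$)
$J = 18$ ($J = 6 \cdot 3 = 18$)
$c = 7$ ($c = 4 + 3 = 7$)
$q = 259$ ($q = 2 \cdot 18 \cdot 7 + 7 = 36 \cdot 7 + 7 = 252 + 7 = 259$)
$- 104 \left(q + S 10\right) = - 104 \left(259 - 70\right) = \left(-104\right) 189 = -19656$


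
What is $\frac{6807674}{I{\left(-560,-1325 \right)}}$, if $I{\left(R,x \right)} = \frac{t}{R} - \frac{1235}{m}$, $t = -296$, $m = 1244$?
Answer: $- \frac{296406125960}{20211} \approx -1.4666 \cdot 10^{7}$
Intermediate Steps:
$I{\left(R,x \right)} = - \frac{1235}{1244} - \frac{296}{R}$ ($I{\left(R,x \right)} = - \frac{296}{R} - \frac{1235}{1244} = - \frac{1235}{1244} - \frac{296}{R}$)
$\frac{6807674}{I{\left(-560,-1325 \right)}} = \frac{6807674}{- \frac{1235}{1244} - \frac{296}{-560}} = \frac{6807674}{- \frac{1235}{1244} - - \frac{37}{70}} = \frac{6807674}{- \frac{1235}{1244} + \frac{37}{70}} = \frac{6807674}{- \frac{20211}{43540}} = 6807674 \left(- \frac{43540}{20211}\right) = - \frac{296406125960}{20211}$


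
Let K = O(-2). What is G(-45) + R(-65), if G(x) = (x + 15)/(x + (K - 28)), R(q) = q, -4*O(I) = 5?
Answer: -6395/99 ≈ -64.596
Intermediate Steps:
O(I) = -5/4 (O(I) = -1/4*5 = -5/4)
K = -5/4 ≈ -1.2500
G(x) = (15 + x)/(-117/4 + x) (G(x) = (x + 15)/(x + (-5/4 - 28)) = (15 + x)/(x - 117/4) = (15 + x)/(-117/4 + x))
G(-45) + R(-65) = 4*(15 - 45)/(-117 + 4*(-45)) - 65 = 4*(-30)/(-117 - 180) - 65 = 4*(-30)/(-297) - 65 = 4*(-1/297)*(-30) - 65 = 40/99 - 65 = -6395/99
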